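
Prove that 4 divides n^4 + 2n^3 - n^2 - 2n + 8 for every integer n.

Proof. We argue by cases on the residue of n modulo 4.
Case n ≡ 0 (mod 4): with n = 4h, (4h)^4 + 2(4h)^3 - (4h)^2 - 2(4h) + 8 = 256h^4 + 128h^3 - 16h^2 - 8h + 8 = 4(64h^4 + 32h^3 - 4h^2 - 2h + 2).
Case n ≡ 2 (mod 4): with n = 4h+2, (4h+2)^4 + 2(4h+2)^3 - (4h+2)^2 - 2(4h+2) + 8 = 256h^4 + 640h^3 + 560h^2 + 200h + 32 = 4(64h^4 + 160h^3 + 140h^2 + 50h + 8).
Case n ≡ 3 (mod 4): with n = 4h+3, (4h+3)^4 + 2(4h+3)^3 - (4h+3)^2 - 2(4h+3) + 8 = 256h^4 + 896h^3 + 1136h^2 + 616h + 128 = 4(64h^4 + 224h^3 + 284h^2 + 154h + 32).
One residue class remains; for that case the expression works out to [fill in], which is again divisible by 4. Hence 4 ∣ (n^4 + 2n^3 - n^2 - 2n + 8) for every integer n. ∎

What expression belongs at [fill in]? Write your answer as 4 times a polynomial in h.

Only n ≡ 1 (mod 4) is unaccounted for. Put n = 4h+1:
(4h+1)^4 + 2(4h+1)^3 - (4h+1)^2 - 2(4h+1) + 8 expands to 256h^4 + 384h^3 + 176h^2 + 24h + 8,
and factoring out 4 leaves 4(64h^4 + 96h^3 + 44h^2 + 6h + 2).

4(64h^4 + 96h^3 + 44h^2 + 6h + 2)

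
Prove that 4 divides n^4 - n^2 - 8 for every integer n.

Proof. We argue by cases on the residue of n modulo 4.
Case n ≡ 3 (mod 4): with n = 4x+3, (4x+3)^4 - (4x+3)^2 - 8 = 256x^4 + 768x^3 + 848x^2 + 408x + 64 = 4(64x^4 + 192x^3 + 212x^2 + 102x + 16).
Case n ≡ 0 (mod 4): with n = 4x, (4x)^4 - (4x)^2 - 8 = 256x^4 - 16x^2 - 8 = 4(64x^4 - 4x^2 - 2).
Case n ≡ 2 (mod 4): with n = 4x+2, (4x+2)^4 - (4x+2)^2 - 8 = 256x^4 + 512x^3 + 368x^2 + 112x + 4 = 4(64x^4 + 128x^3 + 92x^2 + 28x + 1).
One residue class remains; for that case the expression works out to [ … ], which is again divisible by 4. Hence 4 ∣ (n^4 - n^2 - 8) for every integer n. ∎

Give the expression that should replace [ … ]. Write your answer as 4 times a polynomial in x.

4(64x^4 + 64x^3 + 20x^2 + 2x - 2)

The residues treated are {3, 0, 2}, so the missing case is n ≡ 1 (mod 4); write n = 4x+1.
Then (4x+1)^4 - (4x+1)^2 - 8 = 256x^4 + 256x^3 + 80x^2 + 8x - 8 = 4(64x^4 + 64x^3 + 20x^2 + 2x - 2).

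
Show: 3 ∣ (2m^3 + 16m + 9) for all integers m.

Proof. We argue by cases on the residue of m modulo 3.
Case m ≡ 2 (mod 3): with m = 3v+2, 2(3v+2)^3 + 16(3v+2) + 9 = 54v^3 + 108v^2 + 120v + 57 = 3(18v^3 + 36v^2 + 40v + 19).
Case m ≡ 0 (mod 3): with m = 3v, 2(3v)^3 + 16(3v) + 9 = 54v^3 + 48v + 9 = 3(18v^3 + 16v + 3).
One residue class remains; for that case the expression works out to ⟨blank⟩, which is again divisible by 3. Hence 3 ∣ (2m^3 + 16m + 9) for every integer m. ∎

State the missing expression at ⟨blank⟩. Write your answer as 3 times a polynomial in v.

3(18v^3 + 18v^2 + 22v + 9)

The residues treated are {2, 0}, so the missing case is m ≡ 1 (mod 3); write m = 3v+1.
Then 2(3v+1)^3 + 16(3v+1) + 9 = 54v^3 + 54v^2 + 66v + 27 = 3(18v^3 + 18v^2 + 22v + 9).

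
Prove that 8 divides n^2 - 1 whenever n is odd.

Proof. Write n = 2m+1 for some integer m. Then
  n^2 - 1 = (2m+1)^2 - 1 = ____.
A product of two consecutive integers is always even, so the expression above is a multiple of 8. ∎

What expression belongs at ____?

4m(m + 1)

(2m+1)^2 - 1 = 4m^2 + 4m + 1 - 1 = 4m^2 + 4m = 4m(m+1).
Since m and m+1 are consecutive, m(m+1) is even, and 4·(even) is a multiple of 8.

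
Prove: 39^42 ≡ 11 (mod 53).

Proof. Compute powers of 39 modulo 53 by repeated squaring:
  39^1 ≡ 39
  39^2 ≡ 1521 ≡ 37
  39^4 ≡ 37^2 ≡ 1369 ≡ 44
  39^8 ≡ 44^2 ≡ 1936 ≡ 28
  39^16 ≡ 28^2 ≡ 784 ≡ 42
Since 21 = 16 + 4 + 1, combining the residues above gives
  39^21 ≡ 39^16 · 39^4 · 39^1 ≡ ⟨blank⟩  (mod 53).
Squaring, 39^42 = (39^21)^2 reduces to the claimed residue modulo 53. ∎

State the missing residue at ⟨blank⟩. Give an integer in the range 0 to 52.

39^16 · 39^4 · 39^1 ≡ 42 · 44 · 39 = 72072.
72072 mod 53 = 45, so 39^21 ≡ 45 (mod 53).

45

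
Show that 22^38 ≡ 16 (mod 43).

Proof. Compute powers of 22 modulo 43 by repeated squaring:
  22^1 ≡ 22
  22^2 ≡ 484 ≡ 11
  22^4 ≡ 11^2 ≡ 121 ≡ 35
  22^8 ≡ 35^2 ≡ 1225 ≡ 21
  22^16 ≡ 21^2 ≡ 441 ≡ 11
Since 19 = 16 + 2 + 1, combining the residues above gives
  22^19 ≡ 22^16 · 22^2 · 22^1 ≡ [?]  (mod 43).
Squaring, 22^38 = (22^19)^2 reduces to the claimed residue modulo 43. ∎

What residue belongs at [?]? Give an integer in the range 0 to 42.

Multiply the listed residues: 11 · 11 · 22 = 121 → 2662.
Reducing modulo 43: 2662 = 61·43 + 39, so 22^19 ≡ 39.

39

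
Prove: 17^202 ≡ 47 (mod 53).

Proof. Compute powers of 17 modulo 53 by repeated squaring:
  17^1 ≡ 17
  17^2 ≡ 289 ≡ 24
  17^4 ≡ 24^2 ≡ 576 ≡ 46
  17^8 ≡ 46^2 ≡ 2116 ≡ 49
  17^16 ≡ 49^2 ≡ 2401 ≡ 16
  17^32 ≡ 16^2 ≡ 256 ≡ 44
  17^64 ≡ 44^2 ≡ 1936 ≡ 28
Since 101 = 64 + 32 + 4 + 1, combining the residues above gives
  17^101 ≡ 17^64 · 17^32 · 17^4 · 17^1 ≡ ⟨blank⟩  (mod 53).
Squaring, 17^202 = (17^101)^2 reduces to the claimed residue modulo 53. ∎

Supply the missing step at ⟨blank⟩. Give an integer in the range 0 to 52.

Multiply the listed residues: 28 · 44 · 46 · 17 = 1232 → 56672 → 963424.
Reducing modulo 53: 963424 = 18177·53 + 43, so 17^101 ≡ 43.

43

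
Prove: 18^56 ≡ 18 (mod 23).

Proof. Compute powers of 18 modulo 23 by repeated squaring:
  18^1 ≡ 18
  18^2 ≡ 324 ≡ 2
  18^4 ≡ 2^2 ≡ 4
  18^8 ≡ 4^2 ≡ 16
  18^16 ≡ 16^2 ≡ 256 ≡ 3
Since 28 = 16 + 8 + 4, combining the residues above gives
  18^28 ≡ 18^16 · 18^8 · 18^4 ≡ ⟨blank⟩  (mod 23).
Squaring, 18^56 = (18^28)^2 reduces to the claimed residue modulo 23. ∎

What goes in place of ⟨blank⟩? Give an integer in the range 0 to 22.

18^16 · 18^8 · 18^4 ≡ 3 · 16 · 4 = 192.
192 mod 23 = 8, so 18^28 ≡ 8 (mod 23).

8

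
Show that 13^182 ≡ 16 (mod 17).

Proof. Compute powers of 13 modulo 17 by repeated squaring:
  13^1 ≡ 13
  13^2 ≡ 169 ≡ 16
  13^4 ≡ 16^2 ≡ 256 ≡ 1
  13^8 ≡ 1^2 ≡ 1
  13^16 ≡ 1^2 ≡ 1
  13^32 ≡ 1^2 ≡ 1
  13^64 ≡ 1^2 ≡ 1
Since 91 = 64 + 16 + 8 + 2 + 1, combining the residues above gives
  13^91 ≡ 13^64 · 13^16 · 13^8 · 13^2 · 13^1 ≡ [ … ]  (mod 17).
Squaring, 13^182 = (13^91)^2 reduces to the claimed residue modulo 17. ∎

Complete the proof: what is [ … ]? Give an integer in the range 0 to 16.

13^64 · 13^16 · 13^8 · 13^2 · 13^1 ≡ 1 · 1 · 1 · 16 · 13 = 208.
208 mod 17 = 4, so 13^91 ≡ 4 (mod 17).

4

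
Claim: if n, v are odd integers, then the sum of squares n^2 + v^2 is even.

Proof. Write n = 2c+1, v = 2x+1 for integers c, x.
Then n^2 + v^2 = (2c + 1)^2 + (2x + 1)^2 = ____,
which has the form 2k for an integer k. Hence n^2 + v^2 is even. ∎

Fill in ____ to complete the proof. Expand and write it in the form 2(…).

Expanding: (2c + 1)^2 + (2x + 1)^2 = 4c^2 + 4c + 4x^2 + 4x + 2.
Every term is even; pulling out the factor of 2 gives 2(2c^2 + 2c + 2x^2 + 2x + 1).

2(2c^2 + 2c + 2x^2 + 2x + 1)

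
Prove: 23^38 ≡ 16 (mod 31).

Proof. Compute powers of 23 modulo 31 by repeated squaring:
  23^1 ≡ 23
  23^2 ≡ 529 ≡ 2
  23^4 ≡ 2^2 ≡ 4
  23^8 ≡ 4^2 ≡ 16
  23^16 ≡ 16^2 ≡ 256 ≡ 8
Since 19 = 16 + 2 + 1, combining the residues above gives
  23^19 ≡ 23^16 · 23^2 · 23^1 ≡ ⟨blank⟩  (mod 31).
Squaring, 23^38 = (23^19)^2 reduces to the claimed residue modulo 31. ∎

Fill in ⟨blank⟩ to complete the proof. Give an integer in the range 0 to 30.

Multiply the listed residues: 8 · 2 · 23 = 16 → 368.
Reducing modulo 31: 368 = 11·31 + 27, so 23^19 ≡ 27.

27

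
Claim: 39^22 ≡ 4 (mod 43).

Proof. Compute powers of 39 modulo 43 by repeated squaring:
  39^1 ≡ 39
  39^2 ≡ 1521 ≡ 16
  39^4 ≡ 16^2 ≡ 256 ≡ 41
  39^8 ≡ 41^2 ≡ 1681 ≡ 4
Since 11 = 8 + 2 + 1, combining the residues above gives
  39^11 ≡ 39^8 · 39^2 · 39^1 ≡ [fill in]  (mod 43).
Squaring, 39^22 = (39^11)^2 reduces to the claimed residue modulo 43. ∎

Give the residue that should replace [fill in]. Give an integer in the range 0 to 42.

Multiply the listed residues: 4 · 16 · 39 = 64 → 2496.
Reducing modulo 43: 2496 = 58·43 + 2, so 39^11 ≡ 2.

2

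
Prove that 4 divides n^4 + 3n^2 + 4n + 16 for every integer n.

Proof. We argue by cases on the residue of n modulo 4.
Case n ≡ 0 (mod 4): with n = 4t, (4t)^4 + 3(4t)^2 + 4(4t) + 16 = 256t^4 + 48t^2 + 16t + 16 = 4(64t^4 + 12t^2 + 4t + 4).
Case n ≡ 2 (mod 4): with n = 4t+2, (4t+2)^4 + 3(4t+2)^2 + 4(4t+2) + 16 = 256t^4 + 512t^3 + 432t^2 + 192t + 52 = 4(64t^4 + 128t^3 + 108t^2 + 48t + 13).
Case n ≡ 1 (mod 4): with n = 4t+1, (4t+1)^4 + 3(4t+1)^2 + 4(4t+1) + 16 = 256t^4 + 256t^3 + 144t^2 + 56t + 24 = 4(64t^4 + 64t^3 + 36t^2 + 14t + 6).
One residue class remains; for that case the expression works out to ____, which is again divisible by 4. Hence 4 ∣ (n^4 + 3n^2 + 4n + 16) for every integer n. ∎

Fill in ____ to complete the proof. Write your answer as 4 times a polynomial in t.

The residues treated are {0, 2, 1}, so the missing case is n ≡ 3 (mod 4); write n = 4t+3.
Then (4t+3)^4 + 3(4t+3)^2 + 4(4t+3) + 16 = 256t^4 + 768t^3 + 912t^2 + 520t + 136 = 4(64t^4 + 192t^3 + 228t^2 + 130t + 34).

4(64t^4 + 192t^3 + 228t^2 + 130t + 34)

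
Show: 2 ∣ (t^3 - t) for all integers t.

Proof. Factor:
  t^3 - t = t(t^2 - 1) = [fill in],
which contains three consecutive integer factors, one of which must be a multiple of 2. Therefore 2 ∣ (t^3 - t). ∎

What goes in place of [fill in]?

t(t^2 - 1) = t(t - 1)(t + 1) = (t - 1)t(t + 1).
These three factors are consecutive integers, so their product is divisible by 2.

(t - 1)t(t + 1)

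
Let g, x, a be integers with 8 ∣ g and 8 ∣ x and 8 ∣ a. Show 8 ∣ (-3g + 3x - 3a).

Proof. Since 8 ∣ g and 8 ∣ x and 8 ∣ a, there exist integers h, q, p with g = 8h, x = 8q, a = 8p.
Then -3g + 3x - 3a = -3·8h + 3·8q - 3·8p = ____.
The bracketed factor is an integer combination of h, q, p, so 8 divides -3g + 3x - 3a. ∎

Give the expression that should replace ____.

8(-3h - 3p + 3q)

Pull the common 8 out of every term: -3·8h + 3·8q - 3·8p = 8(-3h - 3p + 3q).
-3h - 3p + 3q is an integer, which exhibits the divisibility.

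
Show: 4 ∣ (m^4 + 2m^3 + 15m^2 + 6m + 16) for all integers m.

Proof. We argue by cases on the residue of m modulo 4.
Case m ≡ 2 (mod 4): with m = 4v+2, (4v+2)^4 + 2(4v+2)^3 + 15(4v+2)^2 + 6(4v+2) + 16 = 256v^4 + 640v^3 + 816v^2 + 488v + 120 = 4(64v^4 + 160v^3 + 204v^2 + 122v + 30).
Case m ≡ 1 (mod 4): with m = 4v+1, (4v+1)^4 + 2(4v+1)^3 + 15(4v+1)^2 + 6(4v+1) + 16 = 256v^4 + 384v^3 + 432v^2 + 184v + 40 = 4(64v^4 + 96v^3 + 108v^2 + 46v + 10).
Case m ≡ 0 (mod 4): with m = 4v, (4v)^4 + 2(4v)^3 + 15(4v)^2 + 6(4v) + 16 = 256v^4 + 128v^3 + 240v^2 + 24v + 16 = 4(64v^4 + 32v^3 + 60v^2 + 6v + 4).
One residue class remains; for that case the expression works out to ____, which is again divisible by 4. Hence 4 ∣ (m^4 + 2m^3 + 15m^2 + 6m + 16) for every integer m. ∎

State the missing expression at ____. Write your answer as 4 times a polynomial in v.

The residues treated are {2, 1, 0}, so the missing case is m ≡ 3 (mod 4); write m = 4v+3.
Then (4v+3)^4 + 2(4v+3)^3 + 15(4v+3)^2 + 6(4v+3) + 16 = 256v^4 + 896v^3 + 1392v^2 + 1032v + 304 = 4(64v^4 + 224v^3 + 348v^2 + 258v + 76).

4(64v^4 + 224v^3 + 348v^2 + 258v + 76)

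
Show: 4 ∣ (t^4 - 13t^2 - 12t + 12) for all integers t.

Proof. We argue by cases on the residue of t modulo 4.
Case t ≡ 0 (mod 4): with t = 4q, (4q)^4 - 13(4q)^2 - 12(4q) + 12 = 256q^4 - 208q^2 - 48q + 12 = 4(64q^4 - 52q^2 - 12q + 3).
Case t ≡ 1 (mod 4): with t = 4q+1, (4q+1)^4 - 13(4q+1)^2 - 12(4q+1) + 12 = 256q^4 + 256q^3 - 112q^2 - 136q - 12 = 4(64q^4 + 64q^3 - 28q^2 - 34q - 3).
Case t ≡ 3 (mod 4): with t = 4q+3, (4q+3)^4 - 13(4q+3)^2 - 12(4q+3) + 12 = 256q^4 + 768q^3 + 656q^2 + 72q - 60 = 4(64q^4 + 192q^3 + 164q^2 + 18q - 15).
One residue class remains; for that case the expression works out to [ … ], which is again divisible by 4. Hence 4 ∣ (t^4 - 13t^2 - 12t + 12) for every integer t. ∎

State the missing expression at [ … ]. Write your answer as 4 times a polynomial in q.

The residues treated are {0, 1, 3}, so the missing case is t ≡ 2 (mod 4); write t = 4q+2.
Then (4q+2)^4 - 13(4q+2)^2 - 12(4q+2) + 12 = 256q^4 + 512q^3 + 176q^2 - 128q - 48 = 4(64q^4 + 128q^3 + 44q^2 - 32q - 12).

4(64q^4 + 128q^3 + 44q^2 - 32q - 12)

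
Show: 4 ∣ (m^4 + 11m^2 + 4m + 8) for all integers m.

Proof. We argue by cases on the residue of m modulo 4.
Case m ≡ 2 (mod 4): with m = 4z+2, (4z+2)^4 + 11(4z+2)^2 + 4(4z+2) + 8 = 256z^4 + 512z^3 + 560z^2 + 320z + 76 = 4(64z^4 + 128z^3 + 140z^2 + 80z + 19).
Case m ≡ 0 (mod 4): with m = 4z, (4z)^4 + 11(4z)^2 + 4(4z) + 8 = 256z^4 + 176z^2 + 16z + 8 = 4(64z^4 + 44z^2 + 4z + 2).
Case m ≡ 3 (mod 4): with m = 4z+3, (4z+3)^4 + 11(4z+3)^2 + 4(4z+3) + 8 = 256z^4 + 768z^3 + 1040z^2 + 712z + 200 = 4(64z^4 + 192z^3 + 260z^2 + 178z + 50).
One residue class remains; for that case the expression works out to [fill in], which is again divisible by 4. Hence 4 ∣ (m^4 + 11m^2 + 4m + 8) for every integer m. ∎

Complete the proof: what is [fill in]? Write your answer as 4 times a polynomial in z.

Only m ≡ 1 (mod 4) is unaccounted for. Put m = 4z+1:
(4z+1)^4 + 11(4z+1)^2 + 4(4z+1) + 8 expands to 256z^4 + 256z^3 + 272z^2 + 120z + 24,
and factoring out 4 leaves 4(64z^4 + 64z^3 + 68z^2 + 30z + 6).

4(64z^4 + 64z^3 + 68z^2 + 30z + 6)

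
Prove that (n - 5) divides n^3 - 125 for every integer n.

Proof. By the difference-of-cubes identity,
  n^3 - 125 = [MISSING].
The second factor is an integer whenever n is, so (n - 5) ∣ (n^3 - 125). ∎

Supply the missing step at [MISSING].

(n - 5)(n^2 + 5n + 25)

Polynomial division of n^3 - 125 by n - 5 leaves remainder 0 and quotient n^2 + 5n + 25.
Hence n^3 - 125 = (n - 5)(n^2 + 5n + 25).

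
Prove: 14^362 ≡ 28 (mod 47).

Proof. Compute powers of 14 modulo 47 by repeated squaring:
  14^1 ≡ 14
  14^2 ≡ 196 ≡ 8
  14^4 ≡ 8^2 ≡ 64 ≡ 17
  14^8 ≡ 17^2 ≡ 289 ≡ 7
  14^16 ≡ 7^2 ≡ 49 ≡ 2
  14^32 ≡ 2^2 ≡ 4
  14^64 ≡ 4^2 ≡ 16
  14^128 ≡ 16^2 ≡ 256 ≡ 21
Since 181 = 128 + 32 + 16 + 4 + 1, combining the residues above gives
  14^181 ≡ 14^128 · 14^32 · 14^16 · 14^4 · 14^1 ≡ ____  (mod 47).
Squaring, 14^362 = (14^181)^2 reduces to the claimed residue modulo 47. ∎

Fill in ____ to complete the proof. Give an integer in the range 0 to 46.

14^128 · 14^32 · 14^16 · 14^4 · 14^1 ≡ 21 · 4 · 2 · 17 · 14 = 39984.
39984 mod 47 = 34, so 14^181 ≡ 34 (mod 47).

34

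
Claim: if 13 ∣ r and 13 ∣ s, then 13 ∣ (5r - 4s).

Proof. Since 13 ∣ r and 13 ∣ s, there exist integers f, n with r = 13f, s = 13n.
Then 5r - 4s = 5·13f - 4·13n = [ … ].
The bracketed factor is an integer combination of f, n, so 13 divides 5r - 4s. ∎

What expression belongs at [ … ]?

13(5f - 4n)

Each term has a factor of 13: 5·13f - 4·13n = 13·(5f - 4n).
Since 5f - 4n is an integer, 13 ∣ (5r - 4s).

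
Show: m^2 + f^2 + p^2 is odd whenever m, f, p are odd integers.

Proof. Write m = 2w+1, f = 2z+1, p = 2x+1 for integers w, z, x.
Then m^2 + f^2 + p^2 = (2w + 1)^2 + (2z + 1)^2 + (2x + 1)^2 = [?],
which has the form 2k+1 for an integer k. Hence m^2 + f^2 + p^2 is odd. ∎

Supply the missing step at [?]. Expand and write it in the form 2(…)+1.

(2w + 1)^2 + (2z + 1)^2 + (2x + 1)^2 = 4w^2 + 4w + 4x^2 + 4x + 4z^2 + 4z + 3
= 2(2w^2 + 2w + 2x^2 + 2x + 2z^2 + 2z + 1) + 1.
Since 2w^2 + 2w + 2x^2 + 2x + 2z^2 + 2z + 1 is an integer, the sum of squares is of the form 2k+1 for an integer k.

2(2w^2 + 2w + 2x^2 + 2x + 2z^2 + 2z + 1) + 1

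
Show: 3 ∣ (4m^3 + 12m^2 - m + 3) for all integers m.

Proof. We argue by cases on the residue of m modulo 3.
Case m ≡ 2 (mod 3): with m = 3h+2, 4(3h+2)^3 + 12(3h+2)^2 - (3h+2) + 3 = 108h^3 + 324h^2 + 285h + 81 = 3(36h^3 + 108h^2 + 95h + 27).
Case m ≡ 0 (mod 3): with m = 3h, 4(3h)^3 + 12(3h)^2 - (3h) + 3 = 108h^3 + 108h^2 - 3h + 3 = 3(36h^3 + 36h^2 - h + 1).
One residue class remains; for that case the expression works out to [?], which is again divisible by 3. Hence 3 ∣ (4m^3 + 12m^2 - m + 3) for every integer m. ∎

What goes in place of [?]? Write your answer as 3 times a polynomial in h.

The residues treated are {2, 0}, so the missing case is m ≡ 1 (mod 3); write m = 3h+1.
Then 4(3h+1)^3 + 12(3h+1)^2 - (3h+1) + 3 = 108h^3 + 216h^2 + 105h + 18 = 3(36h^3 + 72h^2 + 35h + 6).

3(36h^3 + 72h^2 + 35h + 6)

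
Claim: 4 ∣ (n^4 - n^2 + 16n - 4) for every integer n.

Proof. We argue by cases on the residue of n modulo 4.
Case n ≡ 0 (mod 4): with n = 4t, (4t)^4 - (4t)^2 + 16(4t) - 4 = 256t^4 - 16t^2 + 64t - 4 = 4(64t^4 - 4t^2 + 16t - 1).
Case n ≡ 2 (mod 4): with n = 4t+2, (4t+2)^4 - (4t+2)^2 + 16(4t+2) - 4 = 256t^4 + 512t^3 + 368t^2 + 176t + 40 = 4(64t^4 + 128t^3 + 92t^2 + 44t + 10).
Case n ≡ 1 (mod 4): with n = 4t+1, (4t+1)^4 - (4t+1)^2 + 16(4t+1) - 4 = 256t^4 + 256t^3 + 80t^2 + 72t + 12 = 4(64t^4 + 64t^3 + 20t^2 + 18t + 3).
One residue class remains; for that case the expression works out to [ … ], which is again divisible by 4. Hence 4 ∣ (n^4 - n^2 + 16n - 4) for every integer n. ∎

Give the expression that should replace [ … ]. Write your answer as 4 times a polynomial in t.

The residues treated are {0, 2, 1}, so the missing case is n ≡ 3 (mod 4); write n = 4t+3.
Then (4t+3)^4 - (4t+3)^2 + 16(4t+3) - 4 = 256t^4 + 768t^3 + 848t^2 + 472t + 116 = 4(64t^4 + 192t^3 + 212t^2 + 118t + 29).

4(64t^4 + 192t^3 + 212t^2 + 118t + 29)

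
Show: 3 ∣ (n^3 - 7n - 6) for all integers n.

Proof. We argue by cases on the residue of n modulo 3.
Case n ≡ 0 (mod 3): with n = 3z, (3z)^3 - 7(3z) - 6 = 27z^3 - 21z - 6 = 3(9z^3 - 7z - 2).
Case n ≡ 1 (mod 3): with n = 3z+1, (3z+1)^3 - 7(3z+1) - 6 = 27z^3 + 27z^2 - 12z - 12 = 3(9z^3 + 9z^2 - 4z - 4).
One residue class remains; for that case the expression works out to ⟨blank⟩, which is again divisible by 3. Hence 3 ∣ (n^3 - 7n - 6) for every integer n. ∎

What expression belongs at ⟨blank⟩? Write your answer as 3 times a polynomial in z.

3(9z^3 + 18z^2 + 5z - 4)

Only n ≡ 2 (mod 3) is unaccounted for. Put n = 3z+2:
(3z+2)^3 - 7(3z+2) - 6 expands to 27z^3 + 54z^2 + 15z - 12,
and factoring out 3 leaves 3(9z^3 + 18z^2 + 5z - 4).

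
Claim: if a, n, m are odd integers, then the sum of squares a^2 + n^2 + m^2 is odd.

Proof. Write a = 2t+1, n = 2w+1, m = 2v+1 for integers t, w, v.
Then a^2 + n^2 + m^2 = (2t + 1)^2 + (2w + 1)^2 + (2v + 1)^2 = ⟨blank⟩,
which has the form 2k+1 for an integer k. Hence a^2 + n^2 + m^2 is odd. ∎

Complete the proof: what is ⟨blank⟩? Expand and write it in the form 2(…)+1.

Expanding: (2t + 1)^2 + (2w + 1)^2 + (2v + 1)^2 = 4t^2 + 4t + 4v^2 + 4v + 4w^2 + 4w + 3.
Every term except the constant is even, so this is 2(2t^2 + 2t + 2v^2 + 2v + 2w^2 + 2w + 1) + 1,
and 2t^2 + 2t + 2v^2 + 2v + 2w^2 + 2w + 1 ∈ ℤ gives the required form.

2(2t^2 + 2t + 2v^2 + 2v + 2w^2 + 2w + 1) + 1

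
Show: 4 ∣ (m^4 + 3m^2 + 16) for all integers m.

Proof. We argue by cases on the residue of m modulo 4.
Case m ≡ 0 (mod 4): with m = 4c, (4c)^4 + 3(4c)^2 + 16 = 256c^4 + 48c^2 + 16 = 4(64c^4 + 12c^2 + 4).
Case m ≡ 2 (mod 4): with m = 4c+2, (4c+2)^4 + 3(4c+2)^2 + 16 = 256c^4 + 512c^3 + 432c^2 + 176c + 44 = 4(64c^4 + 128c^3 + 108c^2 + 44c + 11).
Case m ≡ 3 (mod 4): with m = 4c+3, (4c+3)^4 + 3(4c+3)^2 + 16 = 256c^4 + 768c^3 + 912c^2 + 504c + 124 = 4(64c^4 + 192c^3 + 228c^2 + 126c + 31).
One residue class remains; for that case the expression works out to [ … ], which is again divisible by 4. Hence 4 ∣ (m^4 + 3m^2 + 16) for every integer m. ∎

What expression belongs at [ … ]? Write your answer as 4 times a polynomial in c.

4(64c^4 + 64c^3 + 36c^2 + 10c + 5)

The residues treated are {0, 2, 3}, so the missing case is m ≡ 1 (mod 4); write m = 4c+1.
Then (4c+1)^4 + 3(4c+1)^2 + 16 = 256c^4 + 256c^3 + 144c^2 + 40c + 20 = 4(64c^4 + 64c^3 + 36c^2 + 10c + 5).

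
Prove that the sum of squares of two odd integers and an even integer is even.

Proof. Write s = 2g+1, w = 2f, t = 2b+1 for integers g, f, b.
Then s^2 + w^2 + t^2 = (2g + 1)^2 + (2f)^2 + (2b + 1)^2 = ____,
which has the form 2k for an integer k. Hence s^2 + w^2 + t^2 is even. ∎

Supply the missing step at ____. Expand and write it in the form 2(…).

Expanding: (2g + 1)^2 + (2f)^2 + (2b + 1)^2 = 4b^2 + 4b + 4f^2 + 4g^2 + 4g + 2.
Every term is even; pulling out the factor of 2 gives 2(2b^2 + 2b + 2f^2 + 2g^2 + 2g + 1).

2(2b^2 + 2b + 2f^2 + 2g^2 + 2g + 1)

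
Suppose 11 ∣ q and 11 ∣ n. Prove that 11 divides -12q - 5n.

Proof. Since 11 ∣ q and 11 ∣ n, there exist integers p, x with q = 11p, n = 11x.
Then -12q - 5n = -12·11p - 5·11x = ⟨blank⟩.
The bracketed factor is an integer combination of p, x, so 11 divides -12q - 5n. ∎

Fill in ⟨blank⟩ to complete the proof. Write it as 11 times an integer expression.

11(-12p - 5x)

Each term has a factor of 11: -12·11p - 5·11x = 11·(-12p - 5x).
Since -12p - 5x is an integer, 11 ∣ (-12q - 5n).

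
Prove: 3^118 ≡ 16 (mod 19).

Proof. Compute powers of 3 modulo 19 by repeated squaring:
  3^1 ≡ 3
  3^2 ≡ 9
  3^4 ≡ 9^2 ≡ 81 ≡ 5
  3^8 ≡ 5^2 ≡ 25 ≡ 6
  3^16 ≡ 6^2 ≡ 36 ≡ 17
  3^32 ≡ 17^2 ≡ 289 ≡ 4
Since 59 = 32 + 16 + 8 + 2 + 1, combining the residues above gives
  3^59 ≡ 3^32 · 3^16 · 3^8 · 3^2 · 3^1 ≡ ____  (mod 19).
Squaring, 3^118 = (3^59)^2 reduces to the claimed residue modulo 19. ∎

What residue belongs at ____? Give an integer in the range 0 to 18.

15

3^32 · 3^16 · 3^8 · 3^2 · 3^1 ≡ 4 · 17 · 6 · 9 · 3 = 11016.
11016 mod 19 = 15, so 3^59 ≡ 15 (mod 19).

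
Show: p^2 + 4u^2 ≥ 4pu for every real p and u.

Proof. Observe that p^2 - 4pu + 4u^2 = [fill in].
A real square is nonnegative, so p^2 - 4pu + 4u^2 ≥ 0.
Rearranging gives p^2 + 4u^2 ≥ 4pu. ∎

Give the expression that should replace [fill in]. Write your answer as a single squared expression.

(p - 2u)^2

The leading and trailing coefficients are 1^2 and 2^2, and 4 = 2·1·2, so the trinomial is (p - 2u)^2.
Hence p^2 - 4pu + 4u^2 ≥ 0.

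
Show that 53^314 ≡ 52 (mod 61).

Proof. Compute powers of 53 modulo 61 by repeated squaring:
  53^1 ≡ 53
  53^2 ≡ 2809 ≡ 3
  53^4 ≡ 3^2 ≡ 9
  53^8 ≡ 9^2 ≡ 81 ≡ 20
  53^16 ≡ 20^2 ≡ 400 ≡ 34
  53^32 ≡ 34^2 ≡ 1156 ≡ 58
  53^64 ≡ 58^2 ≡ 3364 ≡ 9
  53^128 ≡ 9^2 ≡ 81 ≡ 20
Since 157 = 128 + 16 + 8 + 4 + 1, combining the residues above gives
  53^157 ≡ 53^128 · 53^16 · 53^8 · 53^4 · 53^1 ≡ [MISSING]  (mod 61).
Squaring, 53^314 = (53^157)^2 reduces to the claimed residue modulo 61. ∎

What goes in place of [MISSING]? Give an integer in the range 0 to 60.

53^128 · 53^16 · 53^8 · 53^4 · 53^1 ≡ 20 · 34 · 20 · 9 · 53 = 6487200.
6487200 mod 61 = 33, so 53^157 ≡ 33 (mod 61).

33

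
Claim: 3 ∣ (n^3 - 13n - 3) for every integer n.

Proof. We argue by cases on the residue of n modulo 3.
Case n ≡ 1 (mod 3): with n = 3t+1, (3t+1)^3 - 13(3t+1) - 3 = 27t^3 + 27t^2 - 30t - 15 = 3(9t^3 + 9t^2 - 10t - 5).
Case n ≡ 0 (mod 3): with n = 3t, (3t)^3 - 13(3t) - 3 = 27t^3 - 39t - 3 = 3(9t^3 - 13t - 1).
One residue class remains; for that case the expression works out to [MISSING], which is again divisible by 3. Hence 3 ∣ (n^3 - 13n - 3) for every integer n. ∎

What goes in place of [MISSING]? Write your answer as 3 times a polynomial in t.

3(9t^3 + 18t^2 - t - 7)

The residues treated are {1, 0}, so the missing case is n ≡ 2 (mod 3); write n = 3t+2.
Then (3t+2)^3 - 13(3t+2) - 3 = 27t^3 + 54t^2 - 3t - 21 = 3(9t^3 + 18t^2 - t - 7).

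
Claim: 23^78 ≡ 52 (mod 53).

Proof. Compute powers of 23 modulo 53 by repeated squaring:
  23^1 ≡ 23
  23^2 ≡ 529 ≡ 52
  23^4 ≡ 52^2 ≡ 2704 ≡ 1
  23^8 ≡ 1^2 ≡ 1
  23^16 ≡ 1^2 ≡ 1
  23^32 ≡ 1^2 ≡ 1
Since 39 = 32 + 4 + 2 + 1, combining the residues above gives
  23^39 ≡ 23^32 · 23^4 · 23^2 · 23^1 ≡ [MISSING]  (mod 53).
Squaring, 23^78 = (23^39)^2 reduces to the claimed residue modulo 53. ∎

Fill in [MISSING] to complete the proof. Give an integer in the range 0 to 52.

30

23^32 · 23^4 · 23^2 · 23^1 ≡ 1 · 1 · 52 · 23 = 1196.
1196 mod 53 = 30, so 23^39 ≡ 30 (mod 53).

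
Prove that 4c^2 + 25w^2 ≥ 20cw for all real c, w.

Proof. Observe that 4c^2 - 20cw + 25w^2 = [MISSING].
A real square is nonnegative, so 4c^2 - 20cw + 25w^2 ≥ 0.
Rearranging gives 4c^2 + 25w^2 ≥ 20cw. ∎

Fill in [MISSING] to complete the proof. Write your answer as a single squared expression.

(2c - 5w)^2

4c^2 - 20cw + 25w^2 is a perfect-square trinomial: the outer terms are (2c)^2 and (5w)^2, and the cross term is -2·2c·5w.
So 4c^2 - 20cw + 25w^2 = (2c - 5w)^2 ≥ 0.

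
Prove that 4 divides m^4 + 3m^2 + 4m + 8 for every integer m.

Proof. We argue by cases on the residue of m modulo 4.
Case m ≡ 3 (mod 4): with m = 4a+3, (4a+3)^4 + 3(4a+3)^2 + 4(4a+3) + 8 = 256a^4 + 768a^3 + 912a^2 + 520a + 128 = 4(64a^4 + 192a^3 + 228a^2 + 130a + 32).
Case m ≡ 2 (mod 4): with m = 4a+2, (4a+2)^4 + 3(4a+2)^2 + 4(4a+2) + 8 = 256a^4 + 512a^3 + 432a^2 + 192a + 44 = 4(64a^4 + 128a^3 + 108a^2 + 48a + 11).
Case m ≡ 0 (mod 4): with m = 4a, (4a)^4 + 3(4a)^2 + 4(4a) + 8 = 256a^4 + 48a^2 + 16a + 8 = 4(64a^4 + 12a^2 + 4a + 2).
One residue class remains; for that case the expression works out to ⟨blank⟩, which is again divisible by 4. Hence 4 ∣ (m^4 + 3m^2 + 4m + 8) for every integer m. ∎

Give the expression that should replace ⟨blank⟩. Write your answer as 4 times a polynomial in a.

4(64a^4 + 64a^3 + 36a^2 + 14a + 4)

Only m ≡ 1 (mod 4) is unaccounted for. Put m = 4a+1:
(4a+1)^4 + 3(4a+1)^2 + 4(4a+1) + 8 expands to 256a^4 + 256a^3 + 144a^2 + 56a + 16,
and factoring out 4 leaves 4(64a^4 + 64a^3 + 36a^2 + 14a + 4).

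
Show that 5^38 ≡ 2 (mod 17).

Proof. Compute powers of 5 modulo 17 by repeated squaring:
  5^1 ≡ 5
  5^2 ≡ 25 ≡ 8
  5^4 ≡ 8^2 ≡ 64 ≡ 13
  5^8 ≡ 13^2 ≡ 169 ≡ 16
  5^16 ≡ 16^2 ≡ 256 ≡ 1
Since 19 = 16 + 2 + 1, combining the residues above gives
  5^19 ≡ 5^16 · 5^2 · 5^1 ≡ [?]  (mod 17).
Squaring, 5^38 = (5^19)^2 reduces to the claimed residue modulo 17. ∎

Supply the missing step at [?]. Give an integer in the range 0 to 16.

Multiply the listed residues: 1 · 8 · 5 = 8 → 40.
Reducing modulo 17: 40 = 2·17 + 6, so 5^19 ≡ 6.

6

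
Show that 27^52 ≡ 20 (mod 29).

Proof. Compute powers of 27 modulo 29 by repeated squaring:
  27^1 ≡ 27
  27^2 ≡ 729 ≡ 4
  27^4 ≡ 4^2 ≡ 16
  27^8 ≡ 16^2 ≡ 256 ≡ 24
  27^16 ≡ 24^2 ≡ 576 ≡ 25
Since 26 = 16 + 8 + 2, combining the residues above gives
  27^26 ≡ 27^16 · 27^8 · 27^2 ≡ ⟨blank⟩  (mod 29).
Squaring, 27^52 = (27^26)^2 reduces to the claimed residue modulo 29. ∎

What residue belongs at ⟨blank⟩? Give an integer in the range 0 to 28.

22

Multiply the listed residues: 25 · 24 · 4 = 600 → 2400.
Reducing modulo 29: 2400 = 82·29 + 22, so 27^26 ≡ 22.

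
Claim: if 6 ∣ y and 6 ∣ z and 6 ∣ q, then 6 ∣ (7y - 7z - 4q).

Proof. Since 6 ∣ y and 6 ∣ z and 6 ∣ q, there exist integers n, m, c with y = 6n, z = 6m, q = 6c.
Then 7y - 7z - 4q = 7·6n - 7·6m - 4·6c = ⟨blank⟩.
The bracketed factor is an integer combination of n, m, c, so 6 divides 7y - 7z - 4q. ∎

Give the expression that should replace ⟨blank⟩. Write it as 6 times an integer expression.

Pull the common 6 out of every term: 7·6n - 7·6m - 4·6c = 6(-4c - 7m + 7n).
-4c - 7m + 7n is an integer, which exhibits the divisibility.

6(-4c - 7m + 7n)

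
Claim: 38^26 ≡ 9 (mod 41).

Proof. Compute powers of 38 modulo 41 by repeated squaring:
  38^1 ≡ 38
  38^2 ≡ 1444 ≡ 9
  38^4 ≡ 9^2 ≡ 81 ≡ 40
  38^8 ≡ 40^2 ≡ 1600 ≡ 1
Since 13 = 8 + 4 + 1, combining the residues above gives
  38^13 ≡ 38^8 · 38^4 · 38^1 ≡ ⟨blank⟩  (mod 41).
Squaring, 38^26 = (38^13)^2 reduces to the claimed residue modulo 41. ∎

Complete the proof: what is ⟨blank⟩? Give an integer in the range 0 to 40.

3

Multiply the listed residues: 1 · 40 · 38 = 40 → 1520.
Reducing modulo 41: 1520 = 37·41 + 3, so 38^13 ≡ 3.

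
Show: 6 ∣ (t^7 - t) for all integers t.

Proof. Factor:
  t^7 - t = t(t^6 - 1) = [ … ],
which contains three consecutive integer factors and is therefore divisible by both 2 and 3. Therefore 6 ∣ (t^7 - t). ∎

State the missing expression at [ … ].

t^6 - 1 = (t^2 - 1)(t^4 + t^2 + 1), and t^2 - 1 = (t-1)(t+1).
So t(t^6 - 1) = (t - 1)t(t + 1)(t^4 + t^2 + 1).

(t - 1)t(t + 1)(t^4 + t^2 + 1)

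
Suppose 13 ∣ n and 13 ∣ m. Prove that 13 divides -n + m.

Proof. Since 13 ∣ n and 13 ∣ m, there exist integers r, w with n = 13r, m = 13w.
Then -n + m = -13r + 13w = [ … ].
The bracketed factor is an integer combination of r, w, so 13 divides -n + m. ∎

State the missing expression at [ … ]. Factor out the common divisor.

Each term has a factor of 13: -13r + 13w = 13·(-r + w).
Since -r + w is an integer, 13 ∣ (-n + m).

13(-r + w)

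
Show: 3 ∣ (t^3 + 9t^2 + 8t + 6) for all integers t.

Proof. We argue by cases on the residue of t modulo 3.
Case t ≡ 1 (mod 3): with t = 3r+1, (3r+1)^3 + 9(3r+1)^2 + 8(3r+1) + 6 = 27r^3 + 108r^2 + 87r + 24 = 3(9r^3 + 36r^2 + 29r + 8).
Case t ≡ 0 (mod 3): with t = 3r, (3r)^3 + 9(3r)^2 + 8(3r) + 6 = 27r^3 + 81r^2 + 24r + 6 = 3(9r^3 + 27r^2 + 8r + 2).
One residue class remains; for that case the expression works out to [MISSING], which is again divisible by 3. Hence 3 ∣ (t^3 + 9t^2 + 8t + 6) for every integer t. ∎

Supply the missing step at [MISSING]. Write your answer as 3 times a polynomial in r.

Only t ≡ 2 (mod 3) is unaccounted for. Put t = 3r+2:
(3r+2)^3 + 9(3r+2)^2 + 8(3r+2) + 6 expands to 27r^3 + 135r^2 + 168r + 66,
and factoring out 3 leaves 3(9r^3 + 45r^2 + 56r + 22).

3(9r^3 + 45r^2 + 56r + 22)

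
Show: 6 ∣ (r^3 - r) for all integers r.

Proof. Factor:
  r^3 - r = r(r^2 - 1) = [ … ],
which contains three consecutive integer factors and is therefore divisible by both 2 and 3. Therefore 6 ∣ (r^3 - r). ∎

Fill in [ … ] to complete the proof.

r(r^2 - 1) = r(r - 1)(r + 1) = (r - 1)r(r + 1).
These three factors are consecutive integers, so their product is divisible by 6.

(r - 1)r(r + 1)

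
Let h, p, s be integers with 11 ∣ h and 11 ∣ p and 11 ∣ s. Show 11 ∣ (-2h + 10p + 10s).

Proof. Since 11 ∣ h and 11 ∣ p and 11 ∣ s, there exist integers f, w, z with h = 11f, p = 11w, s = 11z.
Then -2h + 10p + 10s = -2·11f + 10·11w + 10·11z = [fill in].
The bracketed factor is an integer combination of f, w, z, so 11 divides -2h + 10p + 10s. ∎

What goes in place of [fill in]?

Each term has a factor of 11: -2·11f + 10·11w + 10·11z = 11·(-2f + 10w + 10z).
Since -2f + 10w + 10z is an integer, 11 ∣ (-2h + 10p + 10s).

11(-2f + 10w + 10z)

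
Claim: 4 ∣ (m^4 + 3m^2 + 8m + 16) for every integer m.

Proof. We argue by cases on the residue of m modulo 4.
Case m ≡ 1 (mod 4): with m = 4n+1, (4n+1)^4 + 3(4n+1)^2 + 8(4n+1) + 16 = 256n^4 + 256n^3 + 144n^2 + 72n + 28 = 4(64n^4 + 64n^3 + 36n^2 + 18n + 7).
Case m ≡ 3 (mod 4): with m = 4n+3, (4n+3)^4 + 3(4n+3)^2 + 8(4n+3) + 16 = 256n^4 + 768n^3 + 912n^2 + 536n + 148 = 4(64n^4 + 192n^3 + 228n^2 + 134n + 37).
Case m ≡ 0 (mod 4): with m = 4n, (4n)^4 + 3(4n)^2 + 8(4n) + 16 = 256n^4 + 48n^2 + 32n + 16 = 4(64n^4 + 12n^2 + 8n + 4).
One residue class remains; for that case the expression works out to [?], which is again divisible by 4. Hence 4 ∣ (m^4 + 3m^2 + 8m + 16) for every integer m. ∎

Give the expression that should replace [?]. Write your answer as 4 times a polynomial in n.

4(64n^4 + 128n^3 + 108n^2 + 52n + 15)

The residues treated are {1, 3, 0}, so the missing case is m ≡ 2 (mod 4); write m = 4n+2.
Then (4n+2)^4 + 3(4n+2)^2 + 8(4n+2) + 16 = 256n^4 + 512n^3 + 432n^2 + 208n + 60 = 4(64n^4 + 128n^3 + 108n^2 + 52n + 15).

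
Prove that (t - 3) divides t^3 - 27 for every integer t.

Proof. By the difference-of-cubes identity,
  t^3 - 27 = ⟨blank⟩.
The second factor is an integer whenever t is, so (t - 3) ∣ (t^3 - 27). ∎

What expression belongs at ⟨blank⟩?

(t - 3)(t^2 + 3t + 9)

a^3 - b^3 = (a - b)(a^2 + ab + b^2). With a = t, b = 3:
t^3 - 27 = (t - 3)(t^2 + 3t + 9).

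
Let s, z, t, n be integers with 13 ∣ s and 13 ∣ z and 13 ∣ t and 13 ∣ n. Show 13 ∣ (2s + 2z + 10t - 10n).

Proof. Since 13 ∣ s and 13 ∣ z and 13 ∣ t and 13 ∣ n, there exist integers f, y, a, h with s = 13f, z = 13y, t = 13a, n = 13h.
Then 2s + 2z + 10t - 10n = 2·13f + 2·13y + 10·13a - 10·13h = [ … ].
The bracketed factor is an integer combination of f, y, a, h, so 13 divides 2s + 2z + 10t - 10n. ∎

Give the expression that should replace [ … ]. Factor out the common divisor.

Each term has a factor of 13: 2·13f + 2·13y + 10·13a - 10·13h = 13·(10a + 2f - 10h + 2y).
Since 10a + 2f - 10h + 2y is an integer, 13 ∣ (2s + 2z + 10t - 10n).

13(10a + 2f - 10h + 2y)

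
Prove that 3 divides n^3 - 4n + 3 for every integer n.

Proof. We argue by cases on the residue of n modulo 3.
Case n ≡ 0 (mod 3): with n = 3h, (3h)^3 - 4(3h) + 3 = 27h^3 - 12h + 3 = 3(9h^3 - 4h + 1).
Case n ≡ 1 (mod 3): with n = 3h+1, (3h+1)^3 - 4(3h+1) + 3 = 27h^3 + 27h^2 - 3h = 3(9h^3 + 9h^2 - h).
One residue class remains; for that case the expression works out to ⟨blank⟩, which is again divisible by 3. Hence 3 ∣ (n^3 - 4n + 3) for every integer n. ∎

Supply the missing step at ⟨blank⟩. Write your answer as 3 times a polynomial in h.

The residues treated are {0, 1}, so the missing case is n ≡ 2 (mod 3); write n = 3h+2.
Then (3h+2)^3 - 4(3h+2) + 3 = 27h^3 + 54h^2 + 24h + 3 = 3(9h^3 + 18h^2 + 8h + 1).

3(9h^3 + 18h^2 + 8h + 1)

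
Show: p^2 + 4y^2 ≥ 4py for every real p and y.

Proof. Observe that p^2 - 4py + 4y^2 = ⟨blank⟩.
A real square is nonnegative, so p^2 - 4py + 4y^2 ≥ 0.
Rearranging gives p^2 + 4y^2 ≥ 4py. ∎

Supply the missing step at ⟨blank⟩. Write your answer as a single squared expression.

p^2 - 4py + 4y^2 is a perfect-square trinomial: the outer terms are (p)^2 and (2y)^2, and the cross term is -2·p·2y.
So p^2 - 4py + 4y^2 = (p - 2y)^2 ≥ 0.

(p - 2y)^2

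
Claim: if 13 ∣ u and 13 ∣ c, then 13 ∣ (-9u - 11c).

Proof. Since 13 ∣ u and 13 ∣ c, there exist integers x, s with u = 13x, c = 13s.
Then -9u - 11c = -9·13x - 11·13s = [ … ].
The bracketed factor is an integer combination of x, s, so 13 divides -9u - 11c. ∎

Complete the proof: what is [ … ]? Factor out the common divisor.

13(-11s - 9x)

Each term has a factor of 13: -9·13x - 11·13s = 13·(-11s - 9x).
Since -11s - 9x is an integer, 13 ∣ (-9u - 11c).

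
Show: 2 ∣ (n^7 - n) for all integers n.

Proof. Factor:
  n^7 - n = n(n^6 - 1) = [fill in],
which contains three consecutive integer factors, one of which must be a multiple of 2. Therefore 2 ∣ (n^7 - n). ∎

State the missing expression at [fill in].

n^6 - 1 = (n^2 - 1)(n^4 + n^2 + 1), and n^2 - 1 = (n-1)(n+1).
So n(n^6 - 1) = (n - 1)n(n + 1)(n^4 + n^2 + 1).

(n - 1)n(n + 1)(n^4 + n^2 + 1)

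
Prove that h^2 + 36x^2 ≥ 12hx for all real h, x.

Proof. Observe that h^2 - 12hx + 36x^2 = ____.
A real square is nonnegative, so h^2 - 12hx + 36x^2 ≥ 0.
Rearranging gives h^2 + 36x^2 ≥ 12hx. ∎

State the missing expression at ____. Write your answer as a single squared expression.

(h - 6x)^2

The leading and trailing coefficients are 1^2 and 6^2, and 12 = 2·1·6, so the trinomial is (h - 6x)^2.
Hence h^2 - 12hx + 36x^2 ≥ 0.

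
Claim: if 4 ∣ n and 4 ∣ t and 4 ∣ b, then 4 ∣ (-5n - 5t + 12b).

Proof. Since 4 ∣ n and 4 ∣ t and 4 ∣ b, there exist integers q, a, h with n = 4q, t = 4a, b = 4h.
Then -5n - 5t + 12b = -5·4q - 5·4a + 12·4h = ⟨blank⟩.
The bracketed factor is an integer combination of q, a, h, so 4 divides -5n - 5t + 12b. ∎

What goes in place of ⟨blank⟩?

Each term has a factor of 4: -5·4q - 5·4a + 12·4h = 4·(-5a + 12h - 5q).
Since -5a + 12h - 5q is an integer, 4 ∣ (-5n - 5t + 12b).

4(-5a + 12h - 5q)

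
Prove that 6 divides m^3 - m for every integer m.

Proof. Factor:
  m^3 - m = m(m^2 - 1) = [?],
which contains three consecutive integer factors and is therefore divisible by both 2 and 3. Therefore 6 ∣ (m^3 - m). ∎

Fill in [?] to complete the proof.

m(m^2 - 1) = m(m - 1)(m + 1) = (m - 1)m(m + 1).
These three factors are consecutive integers, so their product is divisible by 6.

(m - 1)m(m + 1)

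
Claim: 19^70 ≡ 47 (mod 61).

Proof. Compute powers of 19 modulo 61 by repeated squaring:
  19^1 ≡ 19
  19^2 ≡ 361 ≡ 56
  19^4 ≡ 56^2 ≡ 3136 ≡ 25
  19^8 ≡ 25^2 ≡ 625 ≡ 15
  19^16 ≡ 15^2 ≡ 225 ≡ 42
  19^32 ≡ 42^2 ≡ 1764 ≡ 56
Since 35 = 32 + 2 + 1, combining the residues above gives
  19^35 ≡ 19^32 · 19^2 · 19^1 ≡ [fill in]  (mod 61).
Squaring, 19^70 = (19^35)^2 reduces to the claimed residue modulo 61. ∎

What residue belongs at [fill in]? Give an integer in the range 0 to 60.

Multiply the listed residues: 56 · 56 · 19 = 3136 → 59584.
Reducing modulo 61: 59584 = 976·61 + 48, so 19^35 ≡ 48.

48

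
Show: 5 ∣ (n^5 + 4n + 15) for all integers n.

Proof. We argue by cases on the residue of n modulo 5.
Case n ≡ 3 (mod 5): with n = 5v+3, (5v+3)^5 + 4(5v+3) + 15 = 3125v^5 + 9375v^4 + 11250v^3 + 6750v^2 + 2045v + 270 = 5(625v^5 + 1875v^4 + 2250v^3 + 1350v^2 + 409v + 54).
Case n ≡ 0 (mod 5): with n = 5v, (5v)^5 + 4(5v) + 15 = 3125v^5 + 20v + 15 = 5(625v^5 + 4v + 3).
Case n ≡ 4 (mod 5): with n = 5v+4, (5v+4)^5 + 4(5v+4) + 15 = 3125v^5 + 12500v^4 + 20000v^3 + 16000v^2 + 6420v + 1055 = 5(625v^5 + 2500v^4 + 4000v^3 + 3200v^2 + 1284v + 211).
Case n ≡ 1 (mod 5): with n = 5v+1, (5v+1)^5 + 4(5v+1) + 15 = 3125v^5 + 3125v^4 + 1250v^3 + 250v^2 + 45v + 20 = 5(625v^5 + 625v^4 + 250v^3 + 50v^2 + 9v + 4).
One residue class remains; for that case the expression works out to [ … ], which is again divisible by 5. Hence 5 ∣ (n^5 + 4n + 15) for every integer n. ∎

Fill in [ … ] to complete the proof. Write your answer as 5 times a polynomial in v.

The residues treated are {3, 0, 4, 1}, so the missing case is n ≡ 2 (mod 5); write n = 5v+2.
Then (5v+2)^5 + 4(5v+2) + 15 = 3125v^5 + 6250v^4 + 5000v^3 + 2000v^2 + 420v + 55 = 5(625v^5 + 1250v^4 + 1000v^3 + 400v^2 + 84v + 11).

5(625v^5 + 1250v^4 + 1000v^3 + 400v^2 + 84v + 11)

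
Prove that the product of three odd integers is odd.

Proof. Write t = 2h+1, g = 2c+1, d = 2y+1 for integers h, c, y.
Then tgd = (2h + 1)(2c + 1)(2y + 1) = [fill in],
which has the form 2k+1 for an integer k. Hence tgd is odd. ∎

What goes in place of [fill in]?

2(4chy + 2ch + 2cy + c + 2hy + h + y) + 1

Expanding: (2h + 1)(2c + 1)(2y + 1) = 8chy + 4ch + 4cy + 2c + 4hy + 2h + 2y + 1.
Every term except the constant is even, so this is 2(4chy + 2ch + 2cy + c + 2hy + h + y) + 1,
and 4chy + 2ch + 2cy + c + 2hy + h + y ∈ ℤ gives the required form.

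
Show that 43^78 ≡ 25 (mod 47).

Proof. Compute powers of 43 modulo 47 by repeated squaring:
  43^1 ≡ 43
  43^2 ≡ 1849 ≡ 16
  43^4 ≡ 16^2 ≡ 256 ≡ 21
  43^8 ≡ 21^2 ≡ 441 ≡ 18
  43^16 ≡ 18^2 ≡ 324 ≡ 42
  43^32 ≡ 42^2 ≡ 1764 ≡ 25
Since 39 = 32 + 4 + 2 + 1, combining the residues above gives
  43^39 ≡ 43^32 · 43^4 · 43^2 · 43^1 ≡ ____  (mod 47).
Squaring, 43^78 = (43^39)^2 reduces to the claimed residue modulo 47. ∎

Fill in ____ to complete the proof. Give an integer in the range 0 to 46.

5

Multiply the listed residues: 25 · 21 · 16 · 43 = 525 → 8400 → 361200.
Reducing modulo 47: 361200 = 7685·47 + 5, so 43^39 ≡ 5.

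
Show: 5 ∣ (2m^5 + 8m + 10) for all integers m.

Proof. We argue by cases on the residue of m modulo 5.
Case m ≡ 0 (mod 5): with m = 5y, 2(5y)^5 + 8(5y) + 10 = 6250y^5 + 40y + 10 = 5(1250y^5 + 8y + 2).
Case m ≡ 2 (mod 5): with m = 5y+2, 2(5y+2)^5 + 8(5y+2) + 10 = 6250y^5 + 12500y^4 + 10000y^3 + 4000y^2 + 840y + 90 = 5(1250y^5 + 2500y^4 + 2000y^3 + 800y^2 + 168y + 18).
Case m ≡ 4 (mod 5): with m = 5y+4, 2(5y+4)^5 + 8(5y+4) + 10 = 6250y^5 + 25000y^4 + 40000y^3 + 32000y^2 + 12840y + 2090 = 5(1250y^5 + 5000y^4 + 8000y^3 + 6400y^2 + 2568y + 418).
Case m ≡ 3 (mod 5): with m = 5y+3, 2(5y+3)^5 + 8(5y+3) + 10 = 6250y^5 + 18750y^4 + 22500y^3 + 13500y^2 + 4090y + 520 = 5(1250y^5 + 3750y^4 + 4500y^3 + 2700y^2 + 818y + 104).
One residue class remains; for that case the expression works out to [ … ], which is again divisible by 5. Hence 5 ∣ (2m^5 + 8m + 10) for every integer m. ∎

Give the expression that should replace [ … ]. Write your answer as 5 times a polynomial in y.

5(1250y^5 + 1250y^4 + 500y^3 + 100y^2 + 18y + 4)

Only m ≡ 1 (mod 5) is unaccounted for. Put m = 5y+1:
2(5y+1)^5 + 8(5y+1) + 10 expands to 6250y^5 + 6250y^4 + 2500y^3 + 500y^2 + 90y + 20,
and factoring out 5 leaves 5(1250y^5 + 1250y^4 + 500y^3 + 100y^2 + 18y + 4).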